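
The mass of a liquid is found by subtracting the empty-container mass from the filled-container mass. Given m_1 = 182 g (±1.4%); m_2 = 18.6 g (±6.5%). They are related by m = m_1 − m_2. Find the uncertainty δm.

2.82 g

m is a linear combination, so absolute uncertainties add in quadrature:
  (δm_1)² = 6.49;  (δm_2)² = 1.46
δm = √(7.95) = 2.82 g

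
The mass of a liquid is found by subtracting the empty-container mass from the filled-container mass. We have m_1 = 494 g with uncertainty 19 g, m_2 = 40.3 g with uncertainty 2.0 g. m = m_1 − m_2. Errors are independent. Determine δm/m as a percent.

4.21%

Absolute uncertainties add in quadrature for a linear combination:
  (δm_1)² = 361;  (δm_2)² = 4.00
δm = √(365) = 19.1 g
m = 454 g, so δm/m = 19.1/454 = 0.0421.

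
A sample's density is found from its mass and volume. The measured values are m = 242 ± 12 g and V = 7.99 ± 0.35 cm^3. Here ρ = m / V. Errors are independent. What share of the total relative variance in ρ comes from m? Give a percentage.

(δρ/ρ)² = (1·δm/m)² + (-1·δV/V)²
  m term: (1×0.0496)² = 0.00246
  V term: (-1×0.0438)² = 0.00192
Total = 0.00438. Share from m = 0.00246/0.00438 = 0.562.

56.2%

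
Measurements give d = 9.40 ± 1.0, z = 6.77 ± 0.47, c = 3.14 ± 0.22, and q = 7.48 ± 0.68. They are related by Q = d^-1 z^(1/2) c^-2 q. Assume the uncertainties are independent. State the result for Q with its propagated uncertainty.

Q is a product of powers, so relative uncertainties combine in quadrature:
  (-1·δd/d)² = (-1×0.106)² = 0.0113;  (½·δz/z)² = (0.5×0.0694)² = 0.00120;  (-2·δc/c)² = (-2×0.0701)² = 0.0196;  (1·δq/q)² = (1×0.0909)² = 0.00826
δQ/Q = √(0.0404) = 0.201
Q = 0.210, so δQ = 0.201 × 0.210 = 0.0422.

0.210 ± 0.0422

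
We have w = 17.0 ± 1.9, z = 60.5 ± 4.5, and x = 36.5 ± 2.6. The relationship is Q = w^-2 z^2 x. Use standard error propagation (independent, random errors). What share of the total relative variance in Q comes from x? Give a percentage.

6.58%

(δQ/Q)² = (-2·δw/w)² + (2·δz/z)² + (1·δx/x)²
  w term: (-2×0.112)² = 0.0500
  z term: (2×0.0744)² = 0.0221
  x term: (1×0.0712)² = 0.00507
Total = 0.0772. Share from x = 0.00507/0.0772 = 0.0658.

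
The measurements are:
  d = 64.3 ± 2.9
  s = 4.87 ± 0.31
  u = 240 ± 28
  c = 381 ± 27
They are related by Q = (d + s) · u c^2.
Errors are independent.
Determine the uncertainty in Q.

Let w = d + s = 69.2. δw = √(δd² + δs²) = √(8.41 + 0.0961) = 2.92, so δw/w = 0.0422.
Q is then a monomial in w, u, c:
δQ/Q = √((δw/w)² + (1·δu/u)² + (2·δc/c)²) = √(0.00178 + 0.0136 + 0.0201) = 0.188
Q = 2.41e+09, so δQ = 0.188 × 2.41e+09 = 4.54e+08.

4.54e+08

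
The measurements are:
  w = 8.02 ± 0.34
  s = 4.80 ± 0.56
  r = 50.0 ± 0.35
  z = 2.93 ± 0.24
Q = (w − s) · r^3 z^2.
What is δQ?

Let u = w − s = 3.22. δu = √(δw² + δs²) = √(0.116 + 0.314) = 0.655, so δu/u = 0.203.
Q is then a monomial in u, r, z:
δQ/Q = √((δu/u)² + (3·δr/r)² + (2·δz/z)²) = √(0.0414 + 0.000441 + 0.0268) = 0.262
Q = 3.46e+06, so δQ = 0.262 × 3.46e+06 = 9.06e+05.

9.06e+05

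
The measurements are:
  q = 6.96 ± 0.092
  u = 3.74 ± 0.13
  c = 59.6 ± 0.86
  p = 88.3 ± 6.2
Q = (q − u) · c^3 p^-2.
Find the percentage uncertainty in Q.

15.5%

Let w = q − u = 3.22. δw = √(δq² + δu²) = √(0.00846 + 0.0169) = 0.159, so δw/w = 0.0495.
Q is then a monomial in w, c, p:
δQ/Q = √((δw/w)² + (3·δc/c)² + (-2·δp/p)²) = √(0.00245 + 0.00187 + 0.0197) = 0.155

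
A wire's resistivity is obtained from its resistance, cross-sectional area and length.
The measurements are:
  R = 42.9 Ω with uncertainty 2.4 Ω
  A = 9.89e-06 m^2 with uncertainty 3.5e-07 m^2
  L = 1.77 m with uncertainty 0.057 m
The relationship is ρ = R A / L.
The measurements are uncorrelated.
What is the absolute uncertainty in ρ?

1.76e-05 Ω·m

Products/powers → add relative errors in quadrature, weighted by exponent:
  (1·δR/R)² = (1×0.0559)² = 0.00313;  (1·δA/A)² = (1×0.0354)² = 0.00125;  (-1·δL/L)² = (-1×0.0322)² = 0.00104
δρ/ρ = √(0.00542) = 0.0736
ρ = 0.000240 Ω·m, so δρ = 0.0736 × 0.000240 = 1.76e-05 Ω·m.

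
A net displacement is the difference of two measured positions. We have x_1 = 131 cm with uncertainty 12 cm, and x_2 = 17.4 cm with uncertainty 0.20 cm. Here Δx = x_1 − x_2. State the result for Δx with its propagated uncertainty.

114 ± 12.0 cm

Δx is a linear combination, so absolute uncertainties add in quadrature:
  (δx_1)² = 144;  (δx_2)² = 0.0400
δΔx = √(144) = 12.0 cm
Δx = 114 cm.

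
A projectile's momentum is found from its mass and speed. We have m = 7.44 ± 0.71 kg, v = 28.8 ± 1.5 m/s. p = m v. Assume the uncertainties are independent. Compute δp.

Products/powers → add relative errors in quadrature, weighted by exponent:
  (1·δm/m)² = (1×0.0954)² = 0.00911;  (1·δv/v)² = (1×0.0521)² = 0.00271
δp/p = √(0.0118) = 0.109
p = 214 kg·m/s, so δp = 0.109 × 214 = 23.3 kg·m/s.

23.3 kg·m/s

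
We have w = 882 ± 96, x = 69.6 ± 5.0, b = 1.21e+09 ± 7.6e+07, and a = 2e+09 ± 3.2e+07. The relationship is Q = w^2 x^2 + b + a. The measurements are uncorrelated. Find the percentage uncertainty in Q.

Let p = w^2·x^2 = 3.77e+09. δp/p = √((2·δw/w)² + (2·δx/x)²) = √(0.0474 + 0.0206) = 0.261, so δp = 9.83e+08.
Q = p + b + a: δQ = √(δp² + δb² + δa²) = √(9.66e+17 + 5.78e+15 + 1.02e+15) = 9.86e+08
Q = 6.98e+09, so δQ/Q = 9.86e+08/6.98e+09 = 0.141.

14.1%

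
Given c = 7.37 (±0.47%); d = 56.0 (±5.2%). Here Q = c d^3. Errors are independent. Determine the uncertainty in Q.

Since Q is a product/quotient, work with relative uncertainties:
  (1·δc/c)² = (1×0.00470)² = 2.21e-05;  (3·δd/d)² = (3×0.0520)² = 0.0243
δQ/Q = √(0.0244) = 0.156
Q = 1.29e+06, so δQ = 0.156 × 1.29e+06 = 2.02e+05.

2.02e+05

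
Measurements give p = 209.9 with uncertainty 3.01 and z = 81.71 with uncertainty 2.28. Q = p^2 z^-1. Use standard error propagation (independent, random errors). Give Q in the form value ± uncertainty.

Q is a product of powers, so relative uncertainties combine in quadrature:
  (2·δp/p)² = (2×0.0143)² = 0.000823;  (-1·δz/z)² = (-1×0.0279)² = 0.000779
δQ/Q = √(0.00160) = 0.0400
Q = 539.2, so δQ = 0.0400 × 539.2 = 21.6.

539.2 ± 21.6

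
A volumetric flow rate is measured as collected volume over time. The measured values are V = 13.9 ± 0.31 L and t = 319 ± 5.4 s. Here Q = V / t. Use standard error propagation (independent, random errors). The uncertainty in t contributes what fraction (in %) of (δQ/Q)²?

36.6%

(δQ/Q)² = (1·δV/V)² + (-1·δt/t)²
  V term: (1×0.0223)² = 0.000497
  t term: (-1×0.0169)² = 0.000287
Total = 0.000784. Share from t = 0.000287/0.000784 = 0.366.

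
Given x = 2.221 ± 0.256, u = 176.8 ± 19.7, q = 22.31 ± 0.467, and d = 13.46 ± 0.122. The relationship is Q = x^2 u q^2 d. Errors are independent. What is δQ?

For a monomial Q ∝ x^2, u, q^2, d, fractional errors add in quadrature:
  (2·δx/x)² = (2×0.115)² = 0.0531;  (1·δu/u)² = (1×0.111)² = 0.0124;  (2·δq/q)² = (2×0.0209)² = 0.00175;  (1·δd/d)² = (1×0.00906)² = 8.22e-05
δQ/Q = √(0.0674) = 0.260
Q = 5.843e+06, so δQ = 0.260 × 5.843e+06 = 1.52e+06.

1.52e+06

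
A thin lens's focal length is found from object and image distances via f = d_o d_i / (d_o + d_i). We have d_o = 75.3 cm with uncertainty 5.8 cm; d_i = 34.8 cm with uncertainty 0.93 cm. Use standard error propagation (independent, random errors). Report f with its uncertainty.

∂f/∂d_o = (d_i/(d_o+d_i))² = 0.0999;  ∂f/∂d_i = (d_o/(d_o+d_i))² = 0.468
δf = √((∂f/∂d_o · δd_o)² + (∂f/∂d_i · δd_i)²) = √(0.336 + 0.189) = 0.725 cm
f = 23.8 cm.

23.8 ± 0.725 cm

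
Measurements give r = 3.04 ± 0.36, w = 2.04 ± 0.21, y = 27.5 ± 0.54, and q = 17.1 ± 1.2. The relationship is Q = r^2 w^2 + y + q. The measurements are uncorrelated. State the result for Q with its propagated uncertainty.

83.1 ± 12.1

Let p = r^2·w^2 = 38.5. δp/p = √((2·δr/r)² + (2·δw/w)²) = √(0.0561 + 0.0424) = 0.314, so δp = 12.1.
Q = p + y + q: δQ = √(δp² + δy² + δq²) = √(146 + 0.292 + 1.44) = 12.1
Q = 83.1.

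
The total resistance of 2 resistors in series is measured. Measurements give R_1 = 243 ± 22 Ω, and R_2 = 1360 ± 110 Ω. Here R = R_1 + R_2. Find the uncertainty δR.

112 Ω

Absolute uncertainties add in quadrature for a linear combination:
  (δR_1)² = 484;  (δR_2)² = 12100
δR = √(12600) = 112 Ω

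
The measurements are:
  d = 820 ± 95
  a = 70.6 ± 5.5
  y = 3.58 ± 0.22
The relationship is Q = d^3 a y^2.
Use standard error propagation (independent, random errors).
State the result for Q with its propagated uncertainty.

Q is a product of powers, so relative uncertainties combine in quadrature:
  (3·δd/d)² = (3×0.116)² = 0.121;  (1·δa/a)² = (1×0.0779)² = 0.00607;  (2·δy/y)² = (2×0.0615)² = 0.0151
δQ/Q = √(0.142) = 0.377
Q = 4.99e+11, so δQ = 0.377 × 4.99e+11 = 1.88e+11.

(4.99 ± 1.88) × 10^11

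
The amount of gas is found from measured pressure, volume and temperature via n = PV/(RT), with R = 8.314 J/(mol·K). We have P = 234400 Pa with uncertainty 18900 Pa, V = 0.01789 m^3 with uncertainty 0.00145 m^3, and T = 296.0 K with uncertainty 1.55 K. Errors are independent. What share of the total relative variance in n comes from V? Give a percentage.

50.2%

(δn/n)² = (1·δP/P)² + (1·δV/V)² + (-1·δT/T)²
  P term: (1×0.0806)² = 0.00650
  V term: (1×0.0811)² = 0.00657
  T term: (-1×0.00524)² = 2.74e-05
Total = 0.0131. Share from V = 0.00657/0.0131 = 0.502.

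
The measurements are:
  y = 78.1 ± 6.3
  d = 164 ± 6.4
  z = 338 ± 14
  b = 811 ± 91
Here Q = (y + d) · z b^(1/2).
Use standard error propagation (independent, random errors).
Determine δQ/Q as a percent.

Let u = y + d = 242. δu = √(δy² + δd²) = √(39.7 + 41.0) = 8.98, so δu/u = 0.0371.
Q is then a monomial in u, z, b:
δQ/Q = √((δu/u)² + (1·δz/z)² + (½·δb/b)²) = √(0.00138 + 0.00172 + 0.00315) = 0.0790

7.90%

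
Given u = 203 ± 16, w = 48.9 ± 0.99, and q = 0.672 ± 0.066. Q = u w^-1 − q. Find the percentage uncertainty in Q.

Let p = u·w^-1 = 4.15. δp/p = √((1·δu/u)² + (-1·δw/w)²) = √(0.00621 + 0.000410) = 0.0814, so δp = 0.338.
Q = p − q: δQ = √(δp² + δq²) = √(0.114 + 0.00436) = 0.344
Q = 3.48, so δQ/Q = 0.344/3.48 = 0.0989.

9.89%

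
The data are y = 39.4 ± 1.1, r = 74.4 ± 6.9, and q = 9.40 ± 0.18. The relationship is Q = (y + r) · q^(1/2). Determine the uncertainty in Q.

21.7

Let u = y + r = 114. δu = √(δy² + δr²) = √(1.21 + 47.6) = 6.99, so δu/u = 0.0614.
Q is then a monomial in u, q:
δQ/Q = √((δu/u)² + (½·δq/q)²) = √(0.00377 + 9.17e-05) = 0.0621
Q = 349, so δQ = 0.0621 × 349 = 21.7.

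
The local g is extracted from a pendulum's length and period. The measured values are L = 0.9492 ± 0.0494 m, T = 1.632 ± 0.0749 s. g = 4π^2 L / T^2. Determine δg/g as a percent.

For a monomial g ∝ L, T^-2, fractional errors add in quadrature:
  (1·δL/L)² = (1×0.0520)² = 0.00271;  (-2·δT/T)² = (-2×0.0459)² = 0.00843
δg/g = √(0.0111) = 0.106

10.6%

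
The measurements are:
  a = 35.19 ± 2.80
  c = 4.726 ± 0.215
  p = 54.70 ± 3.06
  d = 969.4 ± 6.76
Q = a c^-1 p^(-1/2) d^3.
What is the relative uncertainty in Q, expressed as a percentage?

9.81%

Products/powers → add relative errors in quadrature, weighted by exponent:
  (1·δa/a)² = (1×0.0796)² = 0.00633;  (-1·δc/c)² = (-1×0.0455)² = 0.00207;  (−½·δp/p)² = (-0.5×0.0559)² = 0.000782;  (3·δd/d)² = (3×0.00697)² = 0.000438
δQ/Q = √(0.00962) = 0.0981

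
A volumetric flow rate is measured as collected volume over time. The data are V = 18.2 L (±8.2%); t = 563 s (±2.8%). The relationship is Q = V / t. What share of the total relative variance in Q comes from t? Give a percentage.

(δQ/Q)² = (1·δV/V)² + (-1·δt/t)²
  V term: (1×0.0820)² = 0.00672
  t term: (-1×0.0280)² = 0.000784
Total = 0.00751. Share from t = 0.000784/0.00751 = 0.104.

10.4%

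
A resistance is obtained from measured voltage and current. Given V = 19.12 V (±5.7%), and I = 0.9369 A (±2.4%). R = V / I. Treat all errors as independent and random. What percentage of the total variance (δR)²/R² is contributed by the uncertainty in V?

84.9%

(δR/R)² = (1·δV/V)² + (-1·δI/I)²
  V term: (1×0.0570)² = 0.00325
  I term: (-1×0.0240)² = 0.000576
Total = 0.00383. Share from V = 0.00325/0.00383 = 0.849.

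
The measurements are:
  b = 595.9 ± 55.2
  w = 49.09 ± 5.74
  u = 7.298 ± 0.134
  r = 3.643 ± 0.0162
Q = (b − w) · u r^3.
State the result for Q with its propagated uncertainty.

Let h = b − w = 546.8. δh = √(δb² + δw²) = √(3050 + 32.9) = 55.5, so δh/h = 0.101.
Q is then a monomial in h, u, r:
δQ/Q = √((δh/h)² + (1·δu/u)² + (3·δr/r)²) = √(0.0103 + 0.000337 + 0.000178) = 0.104
Q = 192900, so δQ = 0.104 × 192900 = 20100.

192900 ± 20100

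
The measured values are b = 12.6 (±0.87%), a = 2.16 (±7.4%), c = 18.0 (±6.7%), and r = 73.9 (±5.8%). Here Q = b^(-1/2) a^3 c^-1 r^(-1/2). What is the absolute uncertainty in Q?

0.00429

Products/powers → add relative errors in quadrature, weighted by exponent:
  (−½·δb/b)² = (-0.5×0.00870)² = 1.89e-05;  (3·δa/a)² = (3×0.0740)² = 0.0493;  (-1·δc/c)² = (-1×0.0670)² = 0.00449;  (−½·δr/r)² = (-0.5×0.0580)² = 0.000841
δQ/Q = √(0.0546) = 0.234
Q = 0.0183, so δQ = 0.234 × 0.0183 = 0.00429.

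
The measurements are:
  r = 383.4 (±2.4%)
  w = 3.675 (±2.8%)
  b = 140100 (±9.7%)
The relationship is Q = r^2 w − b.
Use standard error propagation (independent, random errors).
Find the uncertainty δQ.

33000

Let p = r^2·w = 540200. δp/p = √((2·δr/r)² + (1·δw/w)²) = √(0.00230 + 0.000784) = 0.0556, so δp = 30000.
Q = p − b: δQ = √(δp² + δb²) = √(9.01e+08 + 1.85e+08) = 33000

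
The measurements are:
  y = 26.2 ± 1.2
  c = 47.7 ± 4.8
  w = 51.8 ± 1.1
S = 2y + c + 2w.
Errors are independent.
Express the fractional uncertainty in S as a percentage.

2.85%

S is a linear combination, so absolute uncertainties add in quadrature:
  (2·δy)² = 5.76;  (δc)² = 23.0;  (2·δw)² = 4.84
δS = √(33.6) = 5.80
S = 204, so δS/S = 5.80/204 = 0.0285.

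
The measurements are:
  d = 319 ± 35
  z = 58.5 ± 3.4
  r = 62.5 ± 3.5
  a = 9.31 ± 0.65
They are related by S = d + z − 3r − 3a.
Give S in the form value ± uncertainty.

162 ± 36.8

S is a linear combination, so absolute uncertainties add in quadrature:
  (δd)² = 1220;  (δz)² = 11.6;  (3·δr)² = 110;  (3·δa)² = 3.80
δS = √(1350) = 36.8
S = 162.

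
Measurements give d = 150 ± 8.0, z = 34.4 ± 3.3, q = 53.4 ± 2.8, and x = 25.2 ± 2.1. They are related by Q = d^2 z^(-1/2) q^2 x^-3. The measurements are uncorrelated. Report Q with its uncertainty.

684 ± 202

Q is a product of powers, so relative uncertainties combine in quadrature:
  (2·δd/d)² = (2×0.0533)² = 0.0114;  (−½·δz/z)² = (-0.5×0.0959)² = 0.00230;  (2·δq/q)² = (2×0.0524)² = 0.0110;  (-3·δx/x)² = (-3×0.0833)² = 0.0625
δQ/Q = √(0.0872) = 0.295
Q = 684, so δQ = 0.295 × 684 = 202.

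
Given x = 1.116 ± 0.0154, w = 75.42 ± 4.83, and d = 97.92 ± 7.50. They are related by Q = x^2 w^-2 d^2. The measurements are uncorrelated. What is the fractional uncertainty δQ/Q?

0.202

For a monomial Q ∝ x^2, w^-2, d^2, fractional errors add in quadrature:
  (2·δx/x)² = (2×0.0138)² = 0.000762;  (-2·δw/w)² = (-2×0.0640)² = 0.0164;  (2·δd/d)² = (2×0.0766)² = 0.0235
δQ/Q = √(0.0406) = 0.202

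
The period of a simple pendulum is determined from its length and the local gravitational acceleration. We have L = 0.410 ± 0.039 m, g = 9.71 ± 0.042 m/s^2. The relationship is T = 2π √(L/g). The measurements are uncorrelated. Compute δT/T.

T is a product of powers, so relative uncertainties combine in quadrature:
  (½·δL/L)² = (0.5×0.0951)² = 0.00226;  (−½·δg/g)² = (-0.5×0.00433)² = 4.68e-06
δT/T = √(0.00227) = 0.0476

0.0476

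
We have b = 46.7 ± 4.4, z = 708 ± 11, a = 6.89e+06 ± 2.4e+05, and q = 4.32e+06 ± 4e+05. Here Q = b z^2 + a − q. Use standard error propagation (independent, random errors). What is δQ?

2.37e+06

Let p = b·z^2 = 2.34e+07. δp/p = √((1·δb/b)² + (2·δz/z)²) = √(0.00888 + 0.000966) = 0.0992, so δp = 2.32e+06.
Q = p + a − q: δQ = √(δp² + δa² + δq²) = √(5.39e+12 + 5.76e+10 + 1.6e+11) = 2.37e+06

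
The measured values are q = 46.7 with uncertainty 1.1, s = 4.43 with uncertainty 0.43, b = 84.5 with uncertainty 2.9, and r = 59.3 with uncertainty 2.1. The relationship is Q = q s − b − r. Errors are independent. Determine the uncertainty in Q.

Let p = q·s = 207. δp/p = √((1·δq/q)² + (1·δs/s)²) = √(0.000555 + 0.00942) = 0.0999, so δp = 20.7.
Q = p − b − r: δQ = √(δp² + δb² + δr²) = √(427 + 8.41 + 4.41) = 21.0

21.0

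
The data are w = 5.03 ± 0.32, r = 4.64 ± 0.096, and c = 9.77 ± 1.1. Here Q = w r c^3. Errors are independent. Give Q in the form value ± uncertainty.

For a monomial Q ∝ w, r, c^3, fractional errors add in quadrature:
  (1·δw/w)² = (1×0.0636)² = 0.00405;  (1·δr/r)² = (1×0.0207)² = 0.000428;  (3·δc/c)² = (3×0.113)² = 0.114
δQ/Q = √(0.119) = 0.344
Q = 21800, so δQ = 0.344 × 21800 = 7490.

21800 ± 7490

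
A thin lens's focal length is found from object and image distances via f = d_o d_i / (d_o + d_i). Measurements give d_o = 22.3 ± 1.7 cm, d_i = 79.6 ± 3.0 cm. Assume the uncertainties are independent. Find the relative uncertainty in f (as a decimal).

0.0601

∂f/∂d_o = (d_i/(d_o+d_i))² = 0.610;  ∂f/∂d_i = (d_o/(d_o+d_i))² = 0.0479
δf = √((∂f/∂d_o · δd_o)² + (∂f/∂d_i · δd_i)²) = √(1.08 + 0.0206) = 1.05 cm
f = 17.4 cm, so δf/f = 1.05/17.4 = 0.0601.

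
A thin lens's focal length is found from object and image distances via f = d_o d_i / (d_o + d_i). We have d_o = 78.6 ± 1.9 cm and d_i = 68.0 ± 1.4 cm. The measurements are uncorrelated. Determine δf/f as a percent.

∂f/∂d_o = (d_i/(d_o+d_i))² = 0.215;  ∂f/∂d_i = (d_o/(d_o+d_i))² = 0.287
δf = √((∂f/∂d_o · δd_o)² + (∂f/∂d_i · δd_i)²) = √(0.167 + 0.162) = 0.574 cm
f = 36.5 cm, so δf/f = 0.574/36.5 = 0.0157.

1.57%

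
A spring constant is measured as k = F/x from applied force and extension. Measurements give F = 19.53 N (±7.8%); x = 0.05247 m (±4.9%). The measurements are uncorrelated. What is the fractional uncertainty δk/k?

0.0921

Relative error in a monomial: (δk/k)² = Σ (nᵢ · δxᵢ/xᵢ)².
  (1·δF/F)² = (1×0.0780)² = 0.00608;  (-1·δx/x)² = (-1×0.0490)² = 0.00240
δk/k = √(0.00848) = 0.0921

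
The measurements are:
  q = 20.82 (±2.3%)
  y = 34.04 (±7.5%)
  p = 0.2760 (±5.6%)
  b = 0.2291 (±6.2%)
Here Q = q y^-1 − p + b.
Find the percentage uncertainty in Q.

Let w = q·y^-1 = 0.6116. δw/w = √((1·δq/q)² + (-1·δy/y)²) = √(0.000529 + 0.00562) = 0.0784, so δw = 0.0480.
Q = w − p + b: δQ = √(δw² + δp² + δb²) = √(0.00230 + 0.000239 + 0.000202) = 0.0524
Q = 0.5647, so δQ/Q = 0.0524/0.5647 = 0.0927.

9.27%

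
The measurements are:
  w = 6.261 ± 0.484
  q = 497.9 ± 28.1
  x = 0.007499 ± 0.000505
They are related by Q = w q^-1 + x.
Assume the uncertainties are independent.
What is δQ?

Let p = w·q^-1 = 0.01257. δp/p = √((1·δw/w)² + (-1·δq/q)²) = √(0.00598 + 0.00319) = 0.0957, so δp = 0.00120.
Q = p + x: δQ = √(δp² + δx²) = √(1.45e-06 + 2.55e-07) = 0.00131

0.00131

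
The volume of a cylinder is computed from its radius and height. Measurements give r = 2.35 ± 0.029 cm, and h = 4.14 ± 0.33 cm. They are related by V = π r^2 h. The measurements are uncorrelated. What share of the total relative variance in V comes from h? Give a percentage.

(δV/V)² = (2·δr/r)² + (1·δh/h)²
  r term: (2×0.0123)² = 0.000609
  h term: (1×0.0797)² = 0.00635
Total = 0.00696. Share from h = 0.00635/0.00696 = 0.913.

91.3%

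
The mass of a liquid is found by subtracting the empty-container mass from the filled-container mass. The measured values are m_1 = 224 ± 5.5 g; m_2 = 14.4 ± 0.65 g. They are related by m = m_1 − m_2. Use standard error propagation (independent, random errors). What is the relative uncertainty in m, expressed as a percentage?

2.64%

m is a linear combination, so absolute uncertainties add in quadrature:
  (δm_1)² = 30.2;  (δm_2)² = 0.423
δm = √(30.7) = 5.54 g
m = 210 g, so δm/m = 5.54/210 = 0.0264.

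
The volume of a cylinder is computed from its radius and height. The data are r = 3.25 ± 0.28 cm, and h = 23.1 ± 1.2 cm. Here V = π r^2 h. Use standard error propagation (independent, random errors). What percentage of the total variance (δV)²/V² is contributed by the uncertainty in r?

(δV/V)² = (2·δr/r)² + (1·δh/h)²
  r term: (2×0.0862)² = 0.0297
  h term: (1×0.0519)² = 0.00270
Total = 0.0324. Share from r = 0.0297/0.0324 = 0.917.

91.7%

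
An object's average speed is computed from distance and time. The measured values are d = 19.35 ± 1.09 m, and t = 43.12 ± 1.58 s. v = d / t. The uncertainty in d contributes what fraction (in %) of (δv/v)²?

(δv/v)² = (1·δd/d)² + (-1·δt/t)²
  d term: (1×0.0563)² = 0.00317
  t term: (-1×0.0366)² = 0.00134
Total = 0.00452. Share from d = 0.00317/0.00452 = 0.703.

70.3%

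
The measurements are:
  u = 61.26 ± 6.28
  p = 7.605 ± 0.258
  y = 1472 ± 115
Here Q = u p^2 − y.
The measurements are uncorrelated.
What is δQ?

Let w = u·p^2 = 3543. δw/w = √((1·δu/u)² + (2·δp/p)²) = √(0.0105 + 0.00460) = 0.123, so δw = 436.
Q = w − y: δQ = √(δw² + δy²) = √(1.9e+05 + 13200) = 450

450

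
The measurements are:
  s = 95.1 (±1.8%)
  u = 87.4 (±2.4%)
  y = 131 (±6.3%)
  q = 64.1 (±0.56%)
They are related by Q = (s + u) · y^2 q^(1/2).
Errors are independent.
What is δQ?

Let w = s + u = 182. δw = √(δs² + δu²) = √(2.93 + 4.40) = 2.71, so δw/w = 0.0148.
Q is then a monomial in w, y, q:
δQ/Q = √((δw/w)² + (2·δy/y)² + (½·δq/q)²) = √(0.000220 + 0.0159 + 7.84e-06) = 0.127
Q = 2.51e+07, so δQ = 0.127 × 2.51e+07 = 3.18e+06.

3.18e+06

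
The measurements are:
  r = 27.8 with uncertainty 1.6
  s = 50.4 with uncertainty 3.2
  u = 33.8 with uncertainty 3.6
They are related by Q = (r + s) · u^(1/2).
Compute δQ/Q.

Let w = r + s = 78.2. δw = √(δr² + δs²) = √(2.56 + 10.2) = 3.58, so δw/w = 0.0458.
Q is then a monomial in w, u:
δQ/Q = √((δw/w)² + (½·δu/u)²) = √(0.00209 + 0.00284) = 0.0702

0.0702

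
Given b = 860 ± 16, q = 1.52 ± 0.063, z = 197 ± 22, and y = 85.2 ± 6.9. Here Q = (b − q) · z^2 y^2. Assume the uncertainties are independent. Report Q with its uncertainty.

Let u = b − q = 858. δu = √(δb² + δq²) = √(256 + 0.00397) = 16.0, so δu/u = 0.0186.
Q is then a monomial in u, z, y:
δQ/Q = √((δu/u)² + (2·δz/z)² + (2·δy/y)²) = √(0.000347 + 0.0499 + 0.0262) = 0.277
Q = 2.42e+11, so δQ = 0.277 × 2.42e+11 = 6.69e+10.

(2.42 ± 0.669) × 10^11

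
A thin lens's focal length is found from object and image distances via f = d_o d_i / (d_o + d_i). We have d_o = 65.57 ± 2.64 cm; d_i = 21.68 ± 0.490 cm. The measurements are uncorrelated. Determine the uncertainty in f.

0.321 cm

∂f/∂d_o = (d_i/(d_o+d_i))² = 0.0617;  ∂f/∂d_i = (d_o/(d_o+d_i))² = 0.565
δf = √((∂f/∂d_o · δd_o)² + (∂f/∂d_i · δd_i)²) = √(0.0266 + 0.0766) = 0.321 cm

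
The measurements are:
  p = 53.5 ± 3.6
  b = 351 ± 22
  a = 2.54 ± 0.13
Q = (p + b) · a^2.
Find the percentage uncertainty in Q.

Let u = p + b = 404. δu = √(δp² + δb²) = √(13.0 + 484) = 22.3, so δu/u = 0.0551.
Q is then a monomial in u, a:
δQ/Q = √((δu/u)² + (2·δa/a)²) = √(0.00304 + 0.0105) = 0.116

11.6%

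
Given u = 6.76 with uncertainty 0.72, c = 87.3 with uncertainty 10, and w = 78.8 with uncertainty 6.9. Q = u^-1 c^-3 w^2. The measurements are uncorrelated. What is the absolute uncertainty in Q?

For a monomial Q ∝ u^-1, c^-3, w^2, fractional errors add in quadrature:
  (-1·δu/u)² = (-1×0.107)² = 0.0113;  (-3·δc/c)² = (-3×0.115)² = 0.118;  (2·δw/w)² = (2×0.0876)² = 0.0307
δQ/Q = √(0.160) = 0.400
Q = 0.00138, so δQ = 0.400 × 0.00138 = 0.000552.

0.000552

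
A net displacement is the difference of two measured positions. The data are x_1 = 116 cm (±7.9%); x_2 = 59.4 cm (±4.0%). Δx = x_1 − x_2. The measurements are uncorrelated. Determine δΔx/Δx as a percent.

16.7%

For a sum/difference, combine absolute errors in quadrature:
  (δx_1)² = 84.0;  (δx_2)² = 5.65
δΔx = √(89.6) = 9.47 cm
Δx = 56.6 cm, so δΔx/Δx = 9.47/56.6 = 0.167.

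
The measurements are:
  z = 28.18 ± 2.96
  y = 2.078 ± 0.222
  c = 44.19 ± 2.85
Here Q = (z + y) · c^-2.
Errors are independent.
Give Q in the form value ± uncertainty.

0.01550 ± 0.00251

Let u = z + y = 30.26. δu = √(δz² + δy²) = √(8.76 + 0.0493) = 2.97, so δu/u = 0.0981.
Q is then a monomial in u, c:
δQ/Q = √((δu/u)² + (-2·δc/c)²) = √(0.00962 + 0.0166) = 0.162
Q = 0.01550, so δQ = 0.162 × 0.01550 = 0.00251.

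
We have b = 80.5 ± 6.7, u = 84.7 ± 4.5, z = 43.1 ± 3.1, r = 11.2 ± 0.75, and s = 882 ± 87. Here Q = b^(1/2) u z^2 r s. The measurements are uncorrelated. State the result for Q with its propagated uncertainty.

(1.39 ± 0.277) × 10^10

Since Q is a product/quotient, work with relative uncertainties:
  (½·δb/b)² = (0.5×0.0832)² = 0.00173;  (1·δu/u)² = (1×0.0531)² = 0.00282;  (2·δz/z)² = (2×0.0719)² = 0.0207;  (1·δr/r)² = (1×0.0670)² = 0.00448;  (1·δs/s)² = (1×0.0986)² = 0.00973
δQ/Q = √(0.0395) = 0.199
Q = 1.39e+10, so δQ = 0.199 × 1.39e+10 = 2.77e+09.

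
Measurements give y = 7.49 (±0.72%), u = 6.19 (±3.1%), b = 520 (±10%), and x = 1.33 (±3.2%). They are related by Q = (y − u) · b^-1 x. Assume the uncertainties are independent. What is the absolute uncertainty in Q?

0.000618

Let w = y − u = 1.30. δw = √(δy² + δu²) = √(0.00291 + 0.0368) = 0.199, so δw/w = 0.153.
Q is then a monomial in w, b, x:
δQ/Q = √((δw/w)² + (-1·δb/b)² + (1·δx/x)²) = √(0.0235 + 0.0100 + 0.00102) = 0.186
Q = 0.00332, so δQ = 0.186 × 0.00332 = 0.000618.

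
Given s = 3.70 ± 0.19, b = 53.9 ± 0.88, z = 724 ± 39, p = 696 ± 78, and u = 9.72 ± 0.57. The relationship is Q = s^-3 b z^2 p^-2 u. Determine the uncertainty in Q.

Since Q is a product/quotient, work with relative uncertainties:
  (-3·δs/s)² = (-3×0.0514)² = 0.0237;  (1·δb/b)² = (1×0.0163)² = 0.000267;  (2·δz/z)² = (2×0.0539)² = 0.0116;  (-2·δp/p)² = (-2×0.112)² = 0.0502;  (1·δu/u)² = (1×0.0586)² = 0.00344
δQ/Q = √(0.0893) = 0.299
Q = 11.2, so δQ = 0.299 × 11.2 = 3.34.

3.34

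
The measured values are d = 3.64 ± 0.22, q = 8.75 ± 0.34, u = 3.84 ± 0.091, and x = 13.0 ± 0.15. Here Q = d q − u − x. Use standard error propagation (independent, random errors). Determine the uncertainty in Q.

2.30

Let p = d·q = 31.9. δp/p = √((1·δd/d)² + (1·δq/q)²) = √(0.00365 + 0.00151) = 0.0719, so δp = 2.29.
Q = p − u − x: δQ = √(δp² + δu² + δx²) = √(5.24 + 0.00828 + 0.0225) = 2.30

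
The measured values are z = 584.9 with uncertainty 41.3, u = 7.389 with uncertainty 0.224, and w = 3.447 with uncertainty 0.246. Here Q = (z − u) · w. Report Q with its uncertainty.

Let h = z − u = 577.5. δh = √(δz² + δu²) = √(1710 + 0.0502) = 41.3, so δh/h = 0.0715.
Q is then a monomial in h, w:
δQ/Q = √((δh/h)² + (1·δw/w)²) = √(0.00511 + 0.00509) = 0.101
Q = 1991, so δQ = 0.101 × 1991 = 201.

1991 ± 201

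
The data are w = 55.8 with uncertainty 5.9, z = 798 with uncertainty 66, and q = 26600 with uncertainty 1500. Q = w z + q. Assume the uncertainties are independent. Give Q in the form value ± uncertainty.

Let p = w·z = 44500. δp/p = √((1·δw/w)² + (1·δz/z)²) = √(0.0112 + 0.00684) = 0.134, so δp = 5980.
Q = p + q: δQ = √(δp² + δq²) = √(3.57e+07 + 2.25e+06) = 6160
Q = 71100.

71100 ± 6160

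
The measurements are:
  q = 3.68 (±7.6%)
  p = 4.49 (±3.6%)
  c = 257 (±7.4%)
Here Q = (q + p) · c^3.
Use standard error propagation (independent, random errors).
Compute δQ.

Let u = q + p = 8.17. δu = √(δq² + δp²) = √(0.0782 + 0.0261) = 0.323, so δu/u = 0.0395.
Q is then a monomial in u, c:
δQ/Q = √((δu/u)² + (3·δc/c)²) = √(0.00156 + 0.0493) = 0.225
Q = 1.39e+08, so δQ = 0.225 × 1.39e+08 = 3.13e+07.

3.13e+07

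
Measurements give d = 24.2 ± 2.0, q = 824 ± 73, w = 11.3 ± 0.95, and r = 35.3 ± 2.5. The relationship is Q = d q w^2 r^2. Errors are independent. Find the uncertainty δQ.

Each factor contributes (exponent × relative error)² to (δQ/Q)²:
  (1·δd/d)² = (1×0.0826)² = 0.00683;  (1·δq/q)² = (1×0.0886)² = 0.00785;  (2·δw/w)² = (2×0.0841)² = 0.0283;  (2·δr/r)² = (2×0.0708)² = 0.0201
δQ/Q = √(0.0630) = 0.251
Q = 3.17e+09, so δQ = 0.251 × 3.17e+09 = 7.96e+08.

7.96e+08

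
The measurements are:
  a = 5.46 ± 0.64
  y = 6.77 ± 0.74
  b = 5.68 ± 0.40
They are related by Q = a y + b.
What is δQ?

5.94

Let p = a·y = 37.0. δp/p = √((1·δa/a)² + (1·δy/y)²) = √(0.0137 + 0.0119) = 0.160, so δp = 5.92.
Q = p + b: δQ = √(δp² + δb²) = √(35.1 + 0.160) = 5.94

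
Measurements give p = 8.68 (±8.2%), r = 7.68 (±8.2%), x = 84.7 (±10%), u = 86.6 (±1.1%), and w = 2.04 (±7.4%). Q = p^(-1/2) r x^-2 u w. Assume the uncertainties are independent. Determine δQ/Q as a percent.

23.2%

Q is a product of powers, so relative uncertainties combine in quadrature:
  (−½·δp/p)² = (-0.5×0.0820)² = 0.00168;  (1·δr/r)² = (1×0.0820)² = 0.00672;  (-2·δx/x)² = (-2×0.100)² = 0.0400;  (1·δu/u)² = (1×0.0110)² = 0.000121;  (1·δw/w)² = (1×0.0740)² = 0.00548
δQ/Q = √(0.0540) = 0.232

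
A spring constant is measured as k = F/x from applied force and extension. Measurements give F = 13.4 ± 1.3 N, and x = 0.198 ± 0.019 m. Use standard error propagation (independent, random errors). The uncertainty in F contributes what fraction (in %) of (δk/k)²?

50.5%

(δk/k)² = (1·δF/F)² + (-1·δx/x)²
  F term: (1×0.0970)² = 0.00941
  x term: (-1×0.0960)² = 0.00921
Total = 0.0186. Share from F = 0.00941/0.0186 = 0.505.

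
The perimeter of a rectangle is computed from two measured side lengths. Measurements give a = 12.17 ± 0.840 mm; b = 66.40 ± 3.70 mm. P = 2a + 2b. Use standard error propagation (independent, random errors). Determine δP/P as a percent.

Sums and differences: (δP)² = Σ (cᵢ δxᵢ)².
  (2·δa)² = 2.82;  (2·δb)² = 54.8
δP = √(57.6) = 7.59 mm
P = 157.1 mm, so δP/P = 7.59/157.1 = 0.0483.

4.83%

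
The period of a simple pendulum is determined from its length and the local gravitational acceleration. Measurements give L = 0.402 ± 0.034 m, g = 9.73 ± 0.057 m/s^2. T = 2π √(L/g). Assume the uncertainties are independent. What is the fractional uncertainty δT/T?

0.0424

Since T is a product/quotient, work with relative uncertainties:
  (½·δL/L)² = (0.5×0.0846)² = 0.00179;  (−½·δg/g)² = (-0.5×0.00586)² = 8.58e-06
δT/T = √(0.00180) = 0.0424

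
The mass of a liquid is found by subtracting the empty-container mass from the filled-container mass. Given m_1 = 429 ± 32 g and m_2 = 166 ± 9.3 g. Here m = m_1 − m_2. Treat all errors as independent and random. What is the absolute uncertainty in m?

33.3 g

Each term contributes (cᵢ δxᵢ)² to (δm)²:
  (δm_1)² = 1020;  (δm_2)² = 86.5
δm = √(1110) = 33.3 g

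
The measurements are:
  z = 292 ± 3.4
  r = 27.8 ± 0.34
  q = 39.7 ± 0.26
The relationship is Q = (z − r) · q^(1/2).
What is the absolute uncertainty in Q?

Let u = z − r = 264. δu = √(δz² + δr²) = √(11.6 + 0.116) = 3.42, so δu/u = 0.0129.
Q is then a monomial in u, q:
δQ/Q = √((δu/u)² + (½·δq/q)²) = √(0.000167 + 1.07e-05) = 0.0133
Q = 1660, so δQ = 0.0133 × 1660 = 22.2.

22.2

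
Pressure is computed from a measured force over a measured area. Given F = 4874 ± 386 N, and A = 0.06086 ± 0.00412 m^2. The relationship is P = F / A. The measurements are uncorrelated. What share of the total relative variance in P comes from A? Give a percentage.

(δP/P)² = (1·δF/F)² + (-1·δA/A)²
  F term: (1×0.0792)² = 0.00627
  A term: (-1×0.0677)² = 0.00458
Total = 0.0109. Share from A = 0.00458/0.0109 = 0.422.

42.2%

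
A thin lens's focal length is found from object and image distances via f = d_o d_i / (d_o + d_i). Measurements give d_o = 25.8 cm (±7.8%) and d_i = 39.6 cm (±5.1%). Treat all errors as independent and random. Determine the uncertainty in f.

∂f/∂d_o = (d_i/(d_o+d_i))² = 0.367;  ∂f/∂d_i = (d_o/(d_o+d_i))² = 0.156
δf = √((∂f/∂d_o · δd_o)² + (∂f/∂d_i · δd_i)²) = √(0.544 + 0.0988) = 0.802 cm

0.802 cm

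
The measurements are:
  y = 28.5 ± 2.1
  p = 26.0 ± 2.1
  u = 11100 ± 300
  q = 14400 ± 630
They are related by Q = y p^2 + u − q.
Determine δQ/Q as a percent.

21.9%

Let w = y·p^2 = 19300. δw/w = √((1·δy/y)² + (2·δp/p)²) = √(0.00543 + 0.0261) = 0.178, so δw = 3420.
Q = w + u − q: δQ = √(δw² + δu² + δq²) = √(1.17e+07 + 90000 + 3.97e+05) = 3490
Q = 16000, so δQ/Q = 3490/16000 = 0.219.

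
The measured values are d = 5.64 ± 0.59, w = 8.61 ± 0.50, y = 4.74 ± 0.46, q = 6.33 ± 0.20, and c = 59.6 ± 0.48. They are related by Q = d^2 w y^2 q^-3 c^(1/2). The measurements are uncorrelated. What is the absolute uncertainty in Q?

57.4

Q is a product of powers, so relative uncertainties combine in quadrature:
  (2·δd/d)² = (2×0.105)² = 0.0438;  (1·δw/w)² = (1×0.0581)² = 0.00337;  (2·δy/y)² = (2×0.0970)² = 0.0377;  (-3·δq/q)² = (-3×0.0316)² = 0.00898;  (½·δc/c)² = (0.5×0.00805)² = 1.62e-05
δQ/Q = √(0.0938) = 0.306
Q = 187, so δQ = 0.306 × 187 = 57.4.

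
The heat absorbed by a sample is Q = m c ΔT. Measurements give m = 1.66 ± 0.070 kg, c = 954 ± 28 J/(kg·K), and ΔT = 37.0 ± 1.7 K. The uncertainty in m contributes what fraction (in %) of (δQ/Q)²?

(δQ/Q)² = (1·δm/m)² + (1·δc/c)² + (1·δΔT/ΔT)²
  m term: (1×0.0422)² = 0.00178
  c term: (1×0.0294)² = 0.000861
  ΔT term: (1×0.0459)² = 0.00211
Total = 0.00475. Share from m = 0.00178/0.00475 = 0.374.

37.4%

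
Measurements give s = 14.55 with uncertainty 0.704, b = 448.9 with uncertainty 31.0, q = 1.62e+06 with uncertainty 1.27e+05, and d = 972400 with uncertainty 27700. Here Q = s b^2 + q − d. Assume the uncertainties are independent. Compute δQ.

Let p = s·b^2 = 2.932e+06. δp/p = √((1·δs/s)² + (2·δb/b)²) = √(0.00234 + 0.0191) = 0.146, so δp = 4.29e+05.
Q = p + q − d: δQ = √(δp² + δq² + δd²) = √(1.84e+11 + 1.61e+10 + 7.67e+08) = 4.48e+05

4.48e+05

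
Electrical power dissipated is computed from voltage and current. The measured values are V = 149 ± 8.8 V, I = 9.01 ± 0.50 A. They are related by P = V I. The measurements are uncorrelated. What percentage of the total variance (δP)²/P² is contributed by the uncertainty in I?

46.9%

(δP/P)² = (1·δV/V)² + (1·δI/I)²
  V term: (1×0.0591)² = 0.00349
  I term: (1×0.0555)² = 0.00308
Total = 0.00657. Share from I = 0.00308/0.00657 = 0.469.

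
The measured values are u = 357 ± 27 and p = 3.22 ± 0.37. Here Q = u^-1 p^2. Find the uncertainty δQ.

For a monomial Q ∝ u^-1, p^2, fractional errors add in quadrature:
  (-1·δu/u)² = (-1×0.0756)² = 0.00572;  (2·δp/p)² = (2×0.115)² = 0.0528
δQ/Q = √(0.0585) = 0.242
Q = 0.0290, so δQ = 0.242 × 0.0290 = 0.00703.

0.00703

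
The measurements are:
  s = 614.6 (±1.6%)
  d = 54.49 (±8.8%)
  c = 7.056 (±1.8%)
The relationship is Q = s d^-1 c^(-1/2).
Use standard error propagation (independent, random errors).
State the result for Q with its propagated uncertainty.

4.246 ± 0.382

Relative error in a monomial: (δQ/Q)² = Σ (nᵢ · δxᵢ/xᵢ)².
  (1·δs/s)² = (1×0.0160)² = 0.000256;  (-1·δd/d)² = (-1×0.0880)² = 0.00774;  (−½·δc/c)² = (-0.5×0.0180)² = 8.1e-05
δQ/Q = √(0.00808) = 0.0899
Q = 4.246, so δQ = 0.0899 × 4.246 = 0.382.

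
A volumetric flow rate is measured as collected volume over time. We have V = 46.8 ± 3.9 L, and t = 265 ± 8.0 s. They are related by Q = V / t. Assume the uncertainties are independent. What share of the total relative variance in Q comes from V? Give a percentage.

(δQ/Q)² = (1·δV/V)² + (-1·δt/t)²
  V term: (1×0.0833)² = 0.00694
  t term: (-1×0.0302)² = 0.000911
Total = 0.00786. Share from V = 0.00694/0.00786 = 0.884.

88.4%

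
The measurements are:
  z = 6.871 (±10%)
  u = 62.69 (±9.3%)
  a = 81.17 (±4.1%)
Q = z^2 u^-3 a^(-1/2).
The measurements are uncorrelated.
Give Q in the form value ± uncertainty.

(2.127 ± 0.731) × 10^-5

Q is a product of powers, so relative uncertainties combine in quadrature:
  (2·δz/z)² = (2×0.100)² = 0.0400;  (-3·δu/u)² = (-3×0.0930)² = 0.0778;  (−½·δa/a)² = (-0.5×0.0410)² = 0.000420
δQ/Q = √(0.118) = 0.344
Q = 2.127e-05, so δQ = 0.344 × 2.127e-05 = 7.31e-06.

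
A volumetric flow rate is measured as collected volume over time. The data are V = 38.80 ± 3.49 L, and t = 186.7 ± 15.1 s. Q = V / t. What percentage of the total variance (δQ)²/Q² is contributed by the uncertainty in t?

(δQ/Q)² = (1·δV/V)² + (-1·δt/t)²
  V term: (1×0.0899)² = 0.00809
  t term: (-1×0.0809)² = 0.00654
Total = 0.0146. Share from t = 0.00654/0.0146 = 0.447.

44.7%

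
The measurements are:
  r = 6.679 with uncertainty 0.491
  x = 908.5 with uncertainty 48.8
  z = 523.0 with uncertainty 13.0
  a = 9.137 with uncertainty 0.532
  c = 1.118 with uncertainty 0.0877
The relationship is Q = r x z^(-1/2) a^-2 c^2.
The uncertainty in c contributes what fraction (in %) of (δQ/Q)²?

(δQ/Q)² = (1·δr/r)² + (1·δx/x)² + (−½·δz/z)² + (-2·δa/a)² + (2·δc/c)²
  r term: (1×0.0735)² = 0.00540
  x term: (1×0.0537)² = 0.00289
  z term: (-0.5×0.0249)² = 0.000154
  a term: (-2×0.0582)² = 0.0136
  c term: (2×0.0784)² = 0.0246
Total = 0.0466. Share from c = 0.0246/0.0466 = 0.528.

52.8%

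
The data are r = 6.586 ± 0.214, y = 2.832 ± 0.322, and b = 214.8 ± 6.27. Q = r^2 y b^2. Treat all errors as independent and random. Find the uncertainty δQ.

8.13e+05

Each factor contributes (exponent × relative error)² to (δQ/Q)²:
  (2·δr/r)² = (2×0.0325)² = 0.00422;  (1·δy/y)² = (1×0.114)² = 0.0129;  (2·δb/b)² = (2×0.0292)² = 0.00341
δQ/Q = √(0.0206) = 0.143
Q = 5.668e+06, so δQ = 0.143 × 5.668e+06 = 8.13e+05.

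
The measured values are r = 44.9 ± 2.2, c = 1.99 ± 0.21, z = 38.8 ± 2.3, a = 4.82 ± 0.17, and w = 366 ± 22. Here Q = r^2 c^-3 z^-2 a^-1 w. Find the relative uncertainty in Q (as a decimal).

0.359

Each factor contributes (exponent × relative error)² to (δQ/Q)²:
  (2·δr/r)² = (2×0.0490)² = 0.00960;  (-3·δc/c)² = (-3×0.106)² = 0.100;  (-2·δz/z)² = (-2×0.0593)² = 0.0141;  (-1·δa/a)² = (-1×0.0353)² = 0.00124;  (1·δw/w)² = (1×0.0601)² = 0.00361
δQ/Q = √(0.129) = 0.359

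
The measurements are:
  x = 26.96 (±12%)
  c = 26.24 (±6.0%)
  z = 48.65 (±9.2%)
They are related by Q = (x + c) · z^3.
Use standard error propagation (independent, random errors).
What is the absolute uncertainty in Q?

Let u = x + c = 53.20. δu = √(δx² + δc²) = √(10.5 + 2.48) = 3.60, so δu/u = 0.0676.
Q is then a monomial in u, z:
δQ/Q = √((δu/u)² + (3·δz/z)²) = √(0.00457 + 0.0762) = 0.284
Q = 6.126e+06, so δQ = 0.284 × 6.126e+06 = 1.74e+06.

1.74e+06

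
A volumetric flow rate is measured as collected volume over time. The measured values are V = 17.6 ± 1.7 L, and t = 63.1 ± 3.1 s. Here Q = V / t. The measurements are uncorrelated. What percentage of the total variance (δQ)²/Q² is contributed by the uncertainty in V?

79.4%

(δQ/Q)² = (1·δV/V)² + (-1·δt/t)²
  V term: (1×0.0966)² = 0.00933
  t term: (-1×0.0491)² = 0.00241
Total = 0.0117. Share from V = 0.00933/0.0117 = 0.794.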